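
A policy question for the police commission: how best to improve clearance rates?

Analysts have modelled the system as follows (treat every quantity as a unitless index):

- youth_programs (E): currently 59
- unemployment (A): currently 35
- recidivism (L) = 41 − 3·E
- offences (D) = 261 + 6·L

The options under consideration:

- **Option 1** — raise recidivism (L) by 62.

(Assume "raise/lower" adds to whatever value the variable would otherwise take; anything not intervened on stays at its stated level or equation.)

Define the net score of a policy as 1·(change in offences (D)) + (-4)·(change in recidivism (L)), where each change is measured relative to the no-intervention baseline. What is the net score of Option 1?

Baseline:
  E = 59
  L = 41 − 3·59 = -136
  D = 261 + 6·(-136) = -555
Option 1 (L + 62):
  E = 59
  L = 41 − 3·59 (+62 from intervention) = -74
  D = 261 + 6·(-74) = -183
ΔD = -183 − (-555) = 372; ΔL = -74 − (-136) = 62
Score = 1·372 + (-4)·62 = 124

124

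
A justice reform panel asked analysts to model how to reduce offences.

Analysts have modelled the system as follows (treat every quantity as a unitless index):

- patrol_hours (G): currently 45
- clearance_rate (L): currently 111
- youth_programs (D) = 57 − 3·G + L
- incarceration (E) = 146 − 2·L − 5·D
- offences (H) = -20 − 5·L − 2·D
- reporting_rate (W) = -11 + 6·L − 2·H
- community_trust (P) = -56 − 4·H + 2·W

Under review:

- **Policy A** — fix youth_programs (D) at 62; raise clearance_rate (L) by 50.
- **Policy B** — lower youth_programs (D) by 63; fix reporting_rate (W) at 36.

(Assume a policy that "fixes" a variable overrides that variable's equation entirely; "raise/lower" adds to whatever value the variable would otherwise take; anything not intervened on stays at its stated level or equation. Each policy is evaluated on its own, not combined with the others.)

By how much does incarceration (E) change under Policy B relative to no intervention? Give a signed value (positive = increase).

315

Baseline:
  G = 45
  L = 111
  D = 57 − 3·45 + 111 = 33
  E = 146 − 2·111 − 5·33 = -241
Policy B (D − 63, W := 36):
  G = 45
  L = 111
  D = 57 − 3·45 + 111 (−63 from intervention) = -30
  E = 146 − 2·111 − 5·(-30) = 74
Change in E: 74 − (-241) = 315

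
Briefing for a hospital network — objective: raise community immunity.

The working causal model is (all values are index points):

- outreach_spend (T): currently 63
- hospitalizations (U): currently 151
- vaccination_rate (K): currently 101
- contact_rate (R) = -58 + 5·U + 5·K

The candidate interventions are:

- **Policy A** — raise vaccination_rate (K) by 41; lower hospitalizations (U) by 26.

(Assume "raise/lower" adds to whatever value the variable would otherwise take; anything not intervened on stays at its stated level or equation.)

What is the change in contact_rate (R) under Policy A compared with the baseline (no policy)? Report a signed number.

Baseline:
  U = 151
  K = 101
  R = -58 + 5·151 + 5·101 = 1202
Policy A (K + 41, U − 26):
  U = 151 − 26 = 125
  K = 101 + 41 = 142
  R = -58 + 5·125 + 5·142 = 1277
Change in R: 1277 − 1202 = 75

75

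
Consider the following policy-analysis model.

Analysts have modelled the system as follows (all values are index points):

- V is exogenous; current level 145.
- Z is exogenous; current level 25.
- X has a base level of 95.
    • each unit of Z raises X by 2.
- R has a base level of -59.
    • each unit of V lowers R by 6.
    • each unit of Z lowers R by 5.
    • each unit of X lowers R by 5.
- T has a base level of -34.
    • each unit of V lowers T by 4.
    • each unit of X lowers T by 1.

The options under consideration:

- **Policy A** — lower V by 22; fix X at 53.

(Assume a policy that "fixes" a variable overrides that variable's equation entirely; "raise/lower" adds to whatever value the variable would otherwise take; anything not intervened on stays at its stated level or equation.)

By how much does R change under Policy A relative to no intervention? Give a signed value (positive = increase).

Baseline:
  V = 145
  Z = 25
  X = 95 + 2·25 = 145
  R = -59 − 6·145 − 5·25 − 5·145 = -1779
Policy A (V − 22, X := 53):
  V = 145 − 22 = 123
  Z = 25
  X = 53
  R = -59 − 6·123 − 5·25 − 5·53 = -1187
Change in R: -1187 − (-1779) = 592

592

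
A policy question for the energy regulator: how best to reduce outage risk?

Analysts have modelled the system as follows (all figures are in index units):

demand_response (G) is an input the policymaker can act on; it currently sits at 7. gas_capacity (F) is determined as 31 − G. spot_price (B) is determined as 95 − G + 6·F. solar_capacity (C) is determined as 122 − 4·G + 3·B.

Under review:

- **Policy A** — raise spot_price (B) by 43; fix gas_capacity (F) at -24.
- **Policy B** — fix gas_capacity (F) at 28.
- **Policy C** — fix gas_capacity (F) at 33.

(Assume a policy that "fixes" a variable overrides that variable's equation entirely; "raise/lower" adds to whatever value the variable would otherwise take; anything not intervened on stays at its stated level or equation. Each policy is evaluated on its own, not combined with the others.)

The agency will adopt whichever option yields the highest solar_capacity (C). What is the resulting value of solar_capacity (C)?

Policy A (B + 43, F := -24):
  G = 7
  F = -24
  B = 95 − 7 + 6·(-24) (+43 from intervention) = -13
  C = 122 − 4·7 + 3·(-13) = 55
Policy B (F := 28):
  G = 7
  F = 28
  B = 95 − 7 + 6·28 = 256
  C = 122 − 4·7 + 3·256 = 862
Policy C (F := 33):
  G = 7
  F = 33
  B = 95 − 7 + 6·33 = 286
  C = 122 − 4·7 + 3·286 = 952
Comparing — Policy A: C=55, Policy B: C=862, Policy C: C=952. Highest is 952 (Policy C).

952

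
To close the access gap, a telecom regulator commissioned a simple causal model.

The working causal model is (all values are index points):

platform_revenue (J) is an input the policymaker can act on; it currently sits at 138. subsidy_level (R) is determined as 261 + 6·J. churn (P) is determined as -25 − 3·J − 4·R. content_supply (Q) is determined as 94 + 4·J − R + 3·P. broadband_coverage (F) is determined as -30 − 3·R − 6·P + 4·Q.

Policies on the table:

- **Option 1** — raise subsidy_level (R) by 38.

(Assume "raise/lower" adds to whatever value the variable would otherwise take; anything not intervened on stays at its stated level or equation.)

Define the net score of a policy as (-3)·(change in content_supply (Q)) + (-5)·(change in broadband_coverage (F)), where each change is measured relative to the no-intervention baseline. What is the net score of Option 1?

Baseline:
  J = 138
  R = 261 + 6·138 = 1089
  P = -25 − 3·138 − 4·1089 = -4795
  Q = 94 + 4·138 − 1089 + 3·(-4795) = -14828
  F = -30 − 3·1089 − 6·(-4795) + 4·(-14828) = -33839
Option 1 (R + 38):
  J = 138
  R = 261 + 6·138 (+38 from intervention) = 1127
  P = -25 − 3·138 − 4·1127 = -4947
  Q = 94 + 4·138 − 1127 + 3·(-4947) = -15322
  F = -30 − 3·1127 − 6·(-4947) + 4·(-15322) = -35017
ΔQ = -15322 − (-14828) = -494; ΔF = -35017 − (-33839) = -1178
Score = (-3)·(-494) + (-5)·(-1178) = 7372

7372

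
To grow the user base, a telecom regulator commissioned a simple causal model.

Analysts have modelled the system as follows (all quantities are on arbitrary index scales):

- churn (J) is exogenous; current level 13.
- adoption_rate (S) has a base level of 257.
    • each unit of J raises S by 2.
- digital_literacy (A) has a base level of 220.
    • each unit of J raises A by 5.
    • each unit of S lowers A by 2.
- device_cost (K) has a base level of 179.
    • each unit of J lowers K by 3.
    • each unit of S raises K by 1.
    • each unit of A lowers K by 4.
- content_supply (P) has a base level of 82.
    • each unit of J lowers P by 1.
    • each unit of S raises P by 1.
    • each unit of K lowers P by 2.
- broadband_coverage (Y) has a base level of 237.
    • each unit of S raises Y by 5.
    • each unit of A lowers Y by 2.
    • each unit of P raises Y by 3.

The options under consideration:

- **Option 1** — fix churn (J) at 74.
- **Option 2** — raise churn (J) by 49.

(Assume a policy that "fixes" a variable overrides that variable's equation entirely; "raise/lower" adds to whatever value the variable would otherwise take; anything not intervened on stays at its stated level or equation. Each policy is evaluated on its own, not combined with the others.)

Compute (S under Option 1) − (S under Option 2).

24

Option 1 (J := 74):
  J = 74
  S = 257 + 2·74 = 405
Option 2 (J + 49):
  J = 13 + 49 = 62
  S = 257 + 2·62 = 381
S: 405 − 381 = 24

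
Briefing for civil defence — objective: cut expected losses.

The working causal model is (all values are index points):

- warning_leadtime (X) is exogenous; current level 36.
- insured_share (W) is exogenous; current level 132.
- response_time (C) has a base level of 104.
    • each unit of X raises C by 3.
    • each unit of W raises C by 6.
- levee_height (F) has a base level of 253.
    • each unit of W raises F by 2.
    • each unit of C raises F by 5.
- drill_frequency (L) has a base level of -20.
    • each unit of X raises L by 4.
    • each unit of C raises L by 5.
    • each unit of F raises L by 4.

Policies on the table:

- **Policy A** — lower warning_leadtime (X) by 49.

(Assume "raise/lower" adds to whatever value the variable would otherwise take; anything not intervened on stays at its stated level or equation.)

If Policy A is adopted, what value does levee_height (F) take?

4802

Policy A (X − 49):
  X = 36 − 49 = -13
  W = 132
  C = 104 + 3·(-13) + 6·132 = 857
  F = 253 + 2·132 + 5·857 = 4802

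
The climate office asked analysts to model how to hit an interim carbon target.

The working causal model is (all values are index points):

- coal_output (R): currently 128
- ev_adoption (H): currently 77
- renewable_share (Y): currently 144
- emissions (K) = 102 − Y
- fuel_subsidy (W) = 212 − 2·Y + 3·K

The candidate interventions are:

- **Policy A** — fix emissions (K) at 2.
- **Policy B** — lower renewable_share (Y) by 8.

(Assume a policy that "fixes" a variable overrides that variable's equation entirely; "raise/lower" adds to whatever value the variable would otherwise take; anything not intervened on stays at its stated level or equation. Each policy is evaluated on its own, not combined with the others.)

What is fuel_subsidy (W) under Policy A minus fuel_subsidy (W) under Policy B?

Policy A (K := 2):
  Y = 144
  K = 2
  W = 212 − 2·144 + 3·2 = -70
Policy B (Y − 8):
  Y = 144 − 8 = 136
  K = 102 − 136 = -34
  W = 212 − 2·136 + 3·(-34) = -162
W: -70 − (-162) = 92

92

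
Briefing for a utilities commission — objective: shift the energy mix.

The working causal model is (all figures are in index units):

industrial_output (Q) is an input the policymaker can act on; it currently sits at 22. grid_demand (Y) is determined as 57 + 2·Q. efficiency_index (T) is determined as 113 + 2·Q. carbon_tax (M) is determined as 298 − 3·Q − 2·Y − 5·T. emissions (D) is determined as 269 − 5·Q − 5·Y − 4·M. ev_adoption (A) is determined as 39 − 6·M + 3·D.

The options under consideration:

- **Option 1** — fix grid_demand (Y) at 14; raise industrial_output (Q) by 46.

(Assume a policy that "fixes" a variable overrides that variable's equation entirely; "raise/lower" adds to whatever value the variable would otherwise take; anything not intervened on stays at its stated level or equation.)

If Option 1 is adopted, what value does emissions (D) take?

4575

Option 1 (Y := 14, Q + 46):
  Q = 22 + 46 = 68
  Y = 14
  T = 113 + 2·68 = 249
  M = 298 − 3·68 − 2·14 − 5·249 = -1179
  D = 269 − 5·68 − 5·14 − 4·(-1179) = 4575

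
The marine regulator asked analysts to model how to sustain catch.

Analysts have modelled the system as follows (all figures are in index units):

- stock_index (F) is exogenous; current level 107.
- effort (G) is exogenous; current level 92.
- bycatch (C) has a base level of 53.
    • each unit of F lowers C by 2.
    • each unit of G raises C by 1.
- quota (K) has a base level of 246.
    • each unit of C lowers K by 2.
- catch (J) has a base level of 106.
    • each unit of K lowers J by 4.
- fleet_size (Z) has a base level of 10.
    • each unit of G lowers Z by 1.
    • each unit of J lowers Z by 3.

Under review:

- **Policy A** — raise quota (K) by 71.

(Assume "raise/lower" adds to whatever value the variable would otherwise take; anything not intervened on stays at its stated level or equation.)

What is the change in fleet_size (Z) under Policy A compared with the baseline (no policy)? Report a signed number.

852

Baseline:
  F = 107
  G = 92
  C = 53 − 2·107 + 92 = -69
  K = 246 − 2·(-69) = 384
  J = 106 − 4·384 = -1430
  Z = 10 − 92 − 3·(-1430) = 4208
Policy A (K + 71):
  F = 107
  G = 92
  C = 53 − 2·107 + 92 = -69
  K = 246 − 2·(-69) (+71 from intervention) = 455
  J = 106 − 4·455 = -1714
  Z = 10 − 92 − 3·(-1714) = 5060
Change in Z: 5060 − 4208 = 852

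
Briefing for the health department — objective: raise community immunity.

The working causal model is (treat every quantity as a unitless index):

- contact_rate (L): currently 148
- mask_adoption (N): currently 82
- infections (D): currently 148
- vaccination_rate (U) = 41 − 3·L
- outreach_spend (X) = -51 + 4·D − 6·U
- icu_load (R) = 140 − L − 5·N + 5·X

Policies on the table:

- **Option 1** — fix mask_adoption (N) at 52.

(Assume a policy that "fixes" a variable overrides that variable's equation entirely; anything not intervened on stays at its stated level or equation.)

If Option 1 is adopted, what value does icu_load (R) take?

14527

Option 1 (N := 52):
  L = 148
  N = 52
  D = 148
  U = 41 − 3·148 = -403
  X = -51 + 4·148 − 6·(-403) = 2959
  R = 140 − 148 − 5·52 + 5·2959 = 14527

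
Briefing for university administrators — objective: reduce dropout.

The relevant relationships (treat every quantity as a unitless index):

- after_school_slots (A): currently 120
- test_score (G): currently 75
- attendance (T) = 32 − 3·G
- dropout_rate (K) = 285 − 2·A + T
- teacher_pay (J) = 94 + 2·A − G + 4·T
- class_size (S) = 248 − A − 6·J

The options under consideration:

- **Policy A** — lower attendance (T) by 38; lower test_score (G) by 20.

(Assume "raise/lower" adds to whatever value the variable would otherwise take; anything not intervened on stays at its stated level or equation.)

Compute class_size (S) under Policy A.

2558

Policy A (T − 38, G − 20):
  A = 120
  G = 75 − 20 = 55
  T = 32 − 3·55 (−38 from intervention) = -171
  J = 94 + 2·120 − 55 + 4·(-171) = -405
  S = 248 − 120 − 6·(-405) = 2558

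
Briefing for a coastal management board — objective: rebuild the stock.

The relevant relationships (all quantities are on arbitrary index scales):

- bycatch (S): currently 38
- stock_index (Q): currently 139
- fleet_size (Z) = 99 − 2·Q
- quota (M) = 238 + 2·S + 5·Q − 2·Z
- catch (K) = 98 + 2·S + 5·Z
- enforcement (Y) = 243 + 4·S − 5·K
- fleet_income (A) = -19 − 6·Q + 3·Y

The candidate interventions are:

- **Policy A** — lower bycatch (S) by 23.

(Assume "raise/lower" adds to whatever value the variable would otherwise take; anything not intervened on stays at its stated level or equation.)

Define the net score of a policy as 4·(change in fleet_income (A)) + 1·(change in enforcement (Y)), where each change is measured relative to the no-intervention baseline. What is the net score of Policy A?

1794

Baseline:
  S = 38
  Q = 139
  Z = 99 − 2·139 = -179
  K = 98 + 2·38 + 5·(-179) = -721
  Y = 243 + 4·38 − 5·(-721) = 4000
  A = -19 − 6·139 + 3·4000 = 11147
Policy A (S − 23):
  S = 38 − 23 = 15
  Q = 139
  Z = 99 − 2·139 = -179
  K = 98 + 2·15 + 5·(-179) = -767
  Y = 243 + 4·15 − 5·(-767) = 4138
  A = -19 − 6·139 + 3·4138 = 11561
ΔA = 11561 − 11147 = 414; ΔY = 4138 − 4000 = 138
Score = 4·414 + 1·138 = 1794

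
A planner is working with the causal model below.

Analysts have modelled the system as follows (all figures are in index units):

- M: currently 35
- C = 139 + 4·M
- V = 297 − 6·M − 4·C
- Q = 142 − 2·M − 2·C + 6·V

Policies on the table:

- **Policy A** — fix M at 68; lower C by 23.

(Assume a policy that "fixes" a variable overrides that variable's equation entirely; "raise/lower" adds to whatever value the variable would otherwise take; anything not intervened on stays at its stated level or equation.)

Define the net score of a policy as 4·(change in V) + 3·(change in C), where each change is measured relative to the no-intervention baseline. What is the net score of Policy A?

Baseline:
  M = 35
  C = 139 + 4·35 = 279
  V = 297 − 6·35 − 4·279 = -1029
Policy A (M := 68, C − 23):
  M = 68
  C = 139 + 4·68 (−23 from intervention) = 388
  V = 297 − 6·68 − 4·388 = -1663
ΔV = -1663 − (-1029) = -634; ΔC = 388 − 279 = 109
Score = 4·(-634) + 3·109 = -2209

-2209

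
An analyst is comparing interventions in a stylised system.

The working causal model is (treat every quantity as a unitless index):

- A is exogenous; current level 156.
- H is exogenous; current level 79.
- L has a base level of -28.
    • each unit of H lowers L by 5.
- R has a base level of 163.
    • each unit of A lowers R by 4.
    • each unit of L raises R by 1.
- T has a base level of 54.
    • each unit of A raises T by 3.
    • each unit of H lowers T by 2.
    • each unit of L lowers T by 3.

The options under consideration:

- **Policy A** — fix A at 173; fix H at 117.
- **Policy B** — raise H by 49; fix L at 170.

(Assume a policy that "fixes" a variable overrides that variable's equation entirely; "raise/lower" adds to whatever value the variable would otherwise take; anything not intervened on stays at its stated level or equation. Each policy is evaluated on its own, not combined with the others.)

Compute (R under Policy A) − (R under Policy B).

-851

Policy A (A := 173, H := 117):
  A = 173
  H = 117
  L = -28 − 5·117 = -613
  R = 163 − 4·173 + (-613) = -1142
Policy B (H + 49, L := 170):
  A = 156
  H = 79 + 49 = 128
  L = 170
  R = 163 − 4·156 + 170 = -291
R: -1142 − (-291) = -851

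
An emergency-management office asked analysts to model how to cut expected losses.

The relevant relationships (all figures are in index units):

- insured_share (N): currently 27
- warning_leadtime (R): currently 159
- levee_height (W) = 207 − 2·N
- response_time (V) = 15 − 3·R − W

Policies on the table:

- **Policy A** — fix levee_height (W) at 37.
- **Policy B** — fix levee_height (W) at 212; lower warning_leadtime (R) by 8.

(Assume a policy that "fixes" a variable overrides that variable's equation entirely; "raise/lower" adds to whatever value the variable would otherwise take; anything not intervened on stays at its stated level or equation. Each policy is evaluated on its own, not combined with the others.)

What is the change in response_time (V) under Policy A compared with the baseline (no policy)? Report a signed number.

116

Baseline:
  N = 27
  R = 159
  W = 207 − 2·27 = 153
  V = 15 − 3·159 − 153 = -615
Policy A (W := 37):
  N = 27
  R = 159
  W = 37
  V = 15 − 3·159 − 37 = -499
Change in V: -499 − (-615) = 116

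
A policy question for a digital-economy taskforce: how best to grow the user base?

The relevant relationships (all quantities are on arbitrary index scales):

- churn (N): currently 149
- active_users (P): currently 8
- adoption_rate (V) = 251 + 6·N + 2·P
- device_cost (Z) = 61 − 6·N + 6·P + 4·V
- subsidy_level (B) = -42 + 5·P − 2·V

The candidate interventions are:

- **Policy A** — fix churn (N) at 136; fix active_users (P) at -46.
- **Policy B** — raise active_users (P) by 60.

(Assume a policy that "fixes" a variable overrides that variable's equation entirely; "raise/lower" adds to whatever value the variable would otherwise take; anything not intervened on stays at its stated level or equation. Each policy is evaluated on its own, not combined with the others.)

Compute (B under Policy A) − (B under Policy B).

42

Policy A (N := 136, P := -46):
  N = 136
  P = -46
  V = 251 + 6·136 + 2·(-46) = 975
  B = -42 + 5·(-46) − 2·975 = -2222
Policy B (P + 60):
  N = 149
  P = 8 + 60 = 68
  V = 251 + 6·149 + 2·68 = 1281
  B = -42 + 5·68 − 2·1281 = -2264
B: -2222 − (-2264) = 42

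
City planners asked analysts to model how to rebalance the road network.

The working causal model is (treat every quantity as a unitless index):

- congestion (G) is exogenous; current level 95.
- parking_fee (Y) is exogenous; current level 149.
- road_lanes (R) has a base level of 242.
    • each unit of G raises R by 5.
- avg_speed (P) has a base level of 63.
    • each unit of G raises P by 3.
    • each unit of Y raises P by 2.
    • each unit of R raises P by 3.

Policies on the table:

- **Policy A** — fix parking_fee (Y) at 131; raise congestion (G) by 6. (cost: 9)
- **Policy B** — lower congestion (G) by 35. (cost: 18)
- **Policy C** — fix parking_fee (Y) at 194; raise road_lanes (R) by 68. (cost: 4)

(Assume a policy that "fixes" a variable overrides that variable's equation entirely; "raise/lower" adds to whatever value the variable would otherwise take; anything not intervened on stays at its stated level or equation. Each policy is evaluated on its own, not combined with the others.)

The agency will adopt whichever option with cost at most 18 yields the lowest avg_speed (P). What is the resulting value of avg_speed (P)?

2167

Policy A (Y := 131, G + 6):
  G = 95 + 6 = 101
  Y = 131
  R = 242 + 5·101 = 747
  P = 63 + 3·101 + 2·131 + 3·747 = 2869
Policy B (G − 35):
  G = 95 − 35 = 60
  Y = 149
  R = 242 + 5·60 = 542
  P = 63 + 3·60 + 2·149 + 3·542 = 2167
Policy C (Y := 194, R + 68):
  G = 95
  Y = 194
  R = 242 + 5·95 (+68 from intervention) = 785
  P = 63 + 3·95 + 2·194 + 3·785 = 3091
Comparing — Policy A: P=2869, Policy B: P=2167, Policy C: P=3091. Lowest is 2167 (Policy B).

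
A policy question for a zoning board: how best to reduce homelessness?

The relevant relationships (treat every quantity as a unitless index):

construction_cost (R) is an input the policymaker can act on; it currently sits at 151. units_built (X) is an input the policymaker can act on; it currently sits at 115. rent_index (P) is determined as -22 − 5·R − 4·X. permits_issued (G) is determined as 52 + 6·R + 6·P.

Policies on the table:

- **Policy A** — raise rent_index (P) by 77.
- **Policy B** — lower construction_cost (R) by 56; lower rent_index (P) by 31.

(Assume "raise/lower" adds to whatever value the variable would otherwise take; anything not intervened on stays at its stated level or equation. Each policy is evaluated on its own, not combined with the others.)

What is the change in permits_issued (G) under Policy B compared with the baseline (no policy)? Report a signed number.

Baseline:
  R = 151
  X = 115
  P = -22 − 5·151 − 4·115 = -1237
  G = 52 + 6·151 + 6·(-1237) = -6464
Policy B (R − 56, P − 31):
  R = 151 − 56 = 95
  X = 115
  P = -22 − 5·95 − 4·115 (−31 from intervention) = -988
  G = 52 + 6·95 + 6·(-988) = -5306
Change in G: -5306 − (-6464) = 1158

1158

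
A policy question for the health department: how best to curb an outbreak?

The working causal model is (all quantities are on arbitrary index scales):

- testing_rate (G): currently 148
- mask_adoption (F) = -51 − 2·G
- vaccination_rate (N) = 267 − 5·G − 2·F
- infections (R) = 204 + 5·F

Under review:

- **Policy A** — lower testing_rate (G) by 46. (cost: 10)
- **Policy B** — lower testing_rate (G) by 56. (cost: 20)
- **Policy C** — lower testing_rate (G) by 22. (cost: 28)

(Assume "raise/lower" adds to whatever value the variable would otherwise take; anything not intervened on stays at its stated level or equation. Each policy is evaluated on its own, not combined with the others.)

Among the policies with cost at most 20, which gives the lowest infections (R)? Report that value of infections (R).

Policy A (G − 46):
  G = 148 − 46 = 102
  F = -51 − 2·102 = -255
  R = 204 + 5·(-255) = -1071
Policy B (G − 56):
  G = 148 − 56 = 92
  F = -51 − 2·92 = -235
  R = 204 + 5·(-235) = -971
Comparing — Policy A: R=-1071, Policy B: R=-971. Lowest is -1071 (Policy A).

-1071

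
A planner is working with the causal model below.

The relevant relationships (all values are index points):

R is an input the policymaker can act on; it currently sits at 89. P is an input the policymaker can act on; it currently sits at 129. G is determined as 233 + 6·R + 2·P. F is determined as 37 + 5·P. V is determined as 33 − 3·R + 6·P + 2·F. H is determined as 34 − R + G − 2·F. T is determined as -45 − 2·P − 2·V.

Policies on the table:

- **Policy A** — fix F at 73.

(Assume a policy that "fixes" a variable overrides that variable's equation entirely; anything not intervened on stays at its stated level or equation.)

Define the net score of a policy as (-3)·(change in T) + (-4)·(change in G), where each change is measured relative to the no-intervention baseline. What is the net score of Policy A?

-7308

Baseline:
  R = 89
  P = 129
  G = 233 + 6·89 + 2·129 = 1025
  F = 37 + 5·129 = 682
  V = 33 − 3·89 + 6·129 + 2·682 = 1904
  T = -45 − 2·129 − 2·1904 = -4111
Policy A (F := 73):
  R = 89
  P = 129
  G = 233 + 6·89 + 2·129 = 1025
  F = 73
  V = 33 − 3·89 + 6·129 + 2·73 = 686
  T = -45 − 2·129 − 2·686 = -1675
ΔT = -1675 − (-4111) = 2436; ΔG = 1025 − 1025 = 0
Score = (-3)·2436 + (-4)·0 = -7308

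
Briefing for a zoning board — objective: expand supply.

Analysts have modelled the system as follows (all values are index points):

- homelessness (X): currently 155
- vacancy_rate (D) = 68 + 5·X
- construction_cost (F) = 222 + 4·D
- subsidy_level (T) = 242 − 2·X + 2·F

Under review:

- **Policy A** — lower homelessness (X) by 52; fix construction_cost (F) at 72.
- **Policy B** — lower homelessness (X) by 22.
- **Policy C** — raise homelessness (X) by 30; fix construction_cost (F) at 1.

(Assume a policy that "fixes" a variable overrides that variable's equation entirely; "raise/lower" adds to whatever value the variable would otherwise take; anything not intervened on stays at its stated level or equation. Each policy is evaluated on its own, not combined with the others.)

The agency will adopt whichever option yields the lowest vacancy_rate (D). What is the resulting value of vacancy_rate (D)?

Policy A (X − 52, F := 72):
  X = 155 − 52 = 103
  D = 68 + 5·103 = 583
Policy B (X − 22):
  X = 155 − 22 = 133
  D = 68 + 5·133 = 733
Policy C (X + 30, F := 1):
  X = 155 + 30 = 185
  D = 68 + 5·185 = 993
Comparing — Policy A: D=583, Policy B: D=733, Policy C: D=993. Lowest is 583 (Policy A).

583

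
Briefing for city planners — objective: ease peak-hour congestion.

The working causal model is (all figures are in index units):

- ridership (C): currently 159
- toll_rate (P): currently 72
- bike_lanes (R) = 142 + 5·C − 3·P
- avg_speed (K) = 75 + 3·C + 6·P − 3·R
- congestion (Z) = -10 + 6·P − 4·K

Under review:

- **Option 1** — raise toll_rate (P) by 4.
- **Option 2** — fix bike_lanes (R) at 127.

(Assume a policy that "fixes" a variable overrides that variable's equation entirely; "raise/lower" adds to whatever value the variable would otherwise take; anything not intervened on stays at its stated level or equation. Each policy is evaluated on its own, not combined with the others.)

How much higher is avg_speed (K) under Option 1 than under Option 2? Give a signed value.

Option 1 (P + 4):
  C = 159
  P = 72 + 4 = 76
  R = 142 + 5·159 − 3·76 = 709
  K = 75 + 3·159 + 6·76 − 3·709 = -1119
Option 2 (R := 127):
  C = 159
  P = 72
  R = 127
  K = 75 + 3·159 + 6·72 − 3·127 = 603
K: -1119 − 603 = -1722

-1722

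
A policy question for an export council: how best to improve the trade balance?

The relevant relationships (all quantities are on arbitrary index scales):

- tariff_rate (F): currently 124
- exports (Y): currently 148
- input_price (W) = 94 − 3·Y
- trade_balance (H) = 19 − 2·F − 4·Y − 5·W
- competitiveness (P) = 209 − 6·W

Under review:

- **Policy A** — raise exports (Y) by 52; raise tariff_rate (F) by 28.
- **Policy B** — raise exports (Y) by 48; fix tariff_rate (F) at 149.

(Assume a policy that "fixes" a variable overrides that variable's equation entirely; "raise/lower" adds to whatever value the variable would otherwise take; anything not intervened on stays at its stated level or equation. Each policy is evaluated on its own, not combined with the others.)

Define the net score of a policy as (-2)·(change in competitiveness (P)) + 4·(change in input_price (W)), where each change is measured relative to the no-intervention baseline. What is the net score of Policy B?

-2304

Baseline:
  Y = 148
  W = 94 − 3·148 = -350
  P = 209 − 6·(-350) = 2309
Policy B (Y + 48, F := 149):
  Y = 148 + 48 = 196
  W = 94 − 3·196 = -494
  P = 209 − 6·(-494) = 3173
ΔP = 3173 − 2309 = 864; ΔW = -494 − (-350) = -144
Score = (-2)·864 + 4·(-144) = -2304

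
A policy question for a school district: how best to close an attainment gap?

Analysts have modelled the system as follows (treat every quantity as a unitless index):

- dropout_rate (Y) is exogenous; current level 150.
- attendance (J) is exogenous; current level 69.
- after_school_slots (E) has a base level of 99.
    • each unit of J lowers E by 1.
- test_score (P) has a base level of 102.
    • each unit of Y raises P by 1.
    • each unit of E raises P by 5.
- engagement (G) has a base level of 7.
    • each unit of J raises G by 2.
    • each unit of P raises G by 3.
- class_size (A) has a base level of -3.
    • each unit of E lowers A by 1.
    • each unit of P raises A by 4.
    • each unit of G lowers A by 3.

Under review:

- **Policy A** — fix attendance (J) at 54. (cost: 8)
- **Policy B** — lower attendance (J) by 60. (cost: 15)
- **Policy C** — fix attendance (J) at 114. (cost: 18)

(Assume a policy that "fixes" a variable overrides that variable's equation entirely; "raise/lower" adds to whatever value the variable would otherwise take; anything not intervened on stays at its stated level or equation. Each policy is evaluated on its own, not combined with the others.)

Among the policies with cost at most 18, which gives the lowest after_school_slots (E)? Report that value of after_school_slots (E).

-15

Policy A (J := 54):
  J = 54
  E = 99 − 54 = 45
Policy B (J − 60):
  J = 69 − 60 = 9
  E = 99 − 9 = 90
Policy C (J := 114):
  J = 114
  E = 99 − 114 = -15
Comparing — Policy A: E=45, Policy B: E=90, Policy C: E=-15. Lowest is -15 (Policy C).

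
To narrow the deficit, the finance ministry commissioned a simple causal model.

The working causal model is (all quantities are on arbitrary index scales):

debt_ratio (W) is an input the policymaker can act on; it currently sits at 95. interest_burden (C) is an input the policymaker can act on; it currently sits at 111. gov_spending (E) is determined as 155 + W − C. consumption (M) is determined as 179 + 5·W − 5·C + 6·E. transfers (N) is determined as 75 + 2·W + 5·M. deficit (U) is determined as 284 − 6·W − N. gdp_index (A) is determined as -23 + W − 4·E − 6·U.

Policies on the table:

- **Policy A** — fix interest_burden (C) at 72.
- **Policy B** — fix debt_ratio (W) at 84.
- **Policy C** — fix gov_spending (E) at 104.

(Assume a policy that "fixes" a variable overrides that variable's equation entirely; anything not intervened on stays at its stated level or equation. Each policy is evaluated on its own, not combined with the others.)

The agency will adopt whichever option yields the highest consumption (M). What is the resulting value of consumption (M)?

1362

Policy A (C := 72):
  W = 95
  C = 72
  E = 155 + 95 − 72 = 178
  M = 179 + 5·95 − 5·72 + 6·178 = 1362
Policy B (W := 84):
  W = 84
  C = 111
  E = 155 + 84 − 111 = 128
  M = 179 + 5·84 − 5·111 + 6·128 = 812
Policy C (E := 104):
  W = 95
  C = 111
  E = 104
  M = 179 + 5·95 − 5·111 + 6·104 = 723
Comparing — Policy A: M=1362, Policy B: M=812, Policy C: M=723. Highest is 1362 (Policy A).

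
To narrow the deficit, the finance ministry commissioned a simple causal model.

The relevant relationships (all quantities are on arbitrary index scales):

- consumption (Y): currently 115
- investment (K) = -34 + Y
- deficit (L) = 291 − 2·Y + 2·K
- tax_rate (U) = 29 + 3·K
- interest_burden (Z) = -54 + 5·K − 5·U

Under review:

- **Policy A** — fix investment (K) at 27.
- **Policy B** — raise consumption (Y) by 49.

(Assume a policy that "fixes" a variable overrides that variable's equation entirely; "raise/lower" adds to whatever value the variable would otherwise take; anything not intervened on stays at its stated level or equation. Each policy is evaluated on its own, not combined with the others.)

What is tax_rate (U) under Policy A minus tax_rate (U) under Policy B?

-309

Policy A (K := 27):
  Y = 115
  K = 27
  U = 29 + 3·27 = 110
Policy B (Y + 49):
  Y = 115 + 49 = 164
  K = -34 + 164 = 130
  U = 29 + 3·130 = 419
U: 110 − 419 = -309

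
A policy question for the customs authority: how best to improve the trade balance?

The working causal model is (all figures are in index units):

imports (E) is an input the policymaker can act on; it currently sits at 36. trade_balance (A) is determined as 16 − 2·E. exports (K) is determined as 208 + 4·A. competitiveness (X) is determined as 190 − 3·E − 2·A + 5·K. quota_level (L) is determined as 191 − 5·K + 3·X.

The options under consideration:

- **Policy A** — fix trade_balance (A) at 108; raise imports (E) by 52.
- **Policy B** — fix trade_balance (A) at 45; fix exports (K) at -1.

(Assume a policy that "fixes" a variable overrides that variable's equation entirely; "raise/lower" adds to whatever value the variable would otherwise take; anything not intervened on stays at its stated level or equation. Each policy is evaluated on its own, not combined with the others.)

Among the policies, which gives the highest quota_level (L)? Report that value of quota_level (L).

Policy A (A := 108, E + 52):
  E = 36 + 52 = 88
  A = 108
  K = 208 + 4·108 = 640
  X = 190 − 3·88 − 2·108 + 5·640 = 2910
  L = 191 − 5·640 + 3·2910 = 5721
Policy B (A := 45, K := -1):
  E = 36
  A = 45
  K = -1
  X = 190 − 3·36 − 2·45 + 5·(-1) = -13
  L = 191 − 5·(-1) + 3·(-13) = 157
Comparing — Policy A: L=5721, Policy B: L=157. Highest is 5721 (Policy A).

5721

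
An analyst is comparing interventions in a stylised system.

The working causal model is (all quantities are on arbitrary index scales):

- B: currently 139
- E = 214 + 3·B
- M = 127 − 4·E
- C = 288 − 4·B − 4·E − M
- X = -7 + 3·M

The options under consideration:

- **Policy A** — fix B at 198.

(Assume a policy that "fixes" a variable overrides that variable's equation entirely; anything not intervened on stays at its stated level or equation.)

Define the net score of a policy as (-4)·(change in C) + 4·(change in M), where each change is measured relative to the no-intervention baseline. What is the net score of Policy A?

Baseline:
  B = 139
  E = 214 + 3·139 = 631
  M = 127 − 4·631 = -2397
  C = 288 − 4·139 − 4·631 − (-2397) = -395
Policy A (B := 198):
  B = 198
  E = 214 + 3·198 = 808
  M = 127 − 4·808 = -3105
  C = 288 − 4·198 − 4·808 − (-3105) = -631
ΔC = -631 − (-395) = -236; ΔM = -3105 − (-2397) = -708
Score = (-4)·(-236) + 4·(-708) = -1888

-1888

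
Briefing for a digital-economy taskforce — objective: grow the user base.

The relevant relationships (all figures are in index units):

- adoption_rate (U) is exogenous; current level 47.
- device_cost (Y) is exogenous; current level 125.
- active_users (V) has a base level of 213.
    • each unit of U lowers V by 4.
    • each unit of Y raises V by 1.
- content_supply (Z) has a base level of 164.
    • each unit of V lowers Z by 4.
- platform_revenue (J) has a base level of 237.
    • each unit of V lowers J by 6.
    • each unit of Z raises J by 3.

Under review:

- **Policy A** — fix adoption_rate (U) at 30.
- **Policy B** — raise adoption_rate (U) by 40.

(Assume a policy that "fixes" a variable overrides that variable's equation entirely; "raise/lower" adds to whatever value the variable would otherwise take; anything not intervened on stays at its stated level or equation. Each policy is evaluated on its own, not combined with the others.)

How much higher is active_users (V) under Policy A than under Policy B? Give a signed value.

Policy A (U := 30):
  U = 30
  Y = 125
  V = 213 − 4·30 + 125 = 218
Policy B (U + 40):
  U = 47 + 40 = 87
  Y = 125
  V = 213 − 4·87 + 125 = -10
V: 218 − (-10) = 228

228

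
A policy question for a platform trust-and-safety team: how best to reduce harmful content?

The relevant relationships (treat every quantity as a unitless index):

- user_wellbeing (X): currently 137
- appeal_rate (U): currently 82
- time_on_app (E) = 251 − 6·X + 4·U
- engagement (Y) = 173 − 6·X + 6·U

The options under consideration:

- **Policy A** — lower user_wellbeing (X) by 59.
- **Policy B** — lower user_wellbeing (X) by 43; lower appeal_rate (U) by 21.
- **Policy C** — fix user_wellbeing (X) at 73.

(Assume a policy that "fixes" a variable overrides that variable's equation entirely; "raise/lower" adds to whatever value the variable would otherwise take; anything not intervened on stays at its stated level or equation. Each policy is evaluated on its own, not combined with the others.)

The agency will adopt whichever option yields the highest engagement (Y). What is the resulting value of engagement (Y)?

227

Policy A (X − 59):
  X = 137 − 59 = 78
  U = 82
  Y = 173 − 6·78 + 6·82 = 197
Policy B (X − 43, U − 21):
  X = 137 − 43 = 94
  U = 82 − 21 = 61
  Y = 173 − 6·94 + 6·61 = -25
Policy C (X := 73):
  X = 73
  U = 82
  Y = 173 − 6·73 + 6·82 = 227
Comparing — Policy A: Y=197, Policy B: Y=-25, Policy C: Y=227. Highest is 227 (Policy C).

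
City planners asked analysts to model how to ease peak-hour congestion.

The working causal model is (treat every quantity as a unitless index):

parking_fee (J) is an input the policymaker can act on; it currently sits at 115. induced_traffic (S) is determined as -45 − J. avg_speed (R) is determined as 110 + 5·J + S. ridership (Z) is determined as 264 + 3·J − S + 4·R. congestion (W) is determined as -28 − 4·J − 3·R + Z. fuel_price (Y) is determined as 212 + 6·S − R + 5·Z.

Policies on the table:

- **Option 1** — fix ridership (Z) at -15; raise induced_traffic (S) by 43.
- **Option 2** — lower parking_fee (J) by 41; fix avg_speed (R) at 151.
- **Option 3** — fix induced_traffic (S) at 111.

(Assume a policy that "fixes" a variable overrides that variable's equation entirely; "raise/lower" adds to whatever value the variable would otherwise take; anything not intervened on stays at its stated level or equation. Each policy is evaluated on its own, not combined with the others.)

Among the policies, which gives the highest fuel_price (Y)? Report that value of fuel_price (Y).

Option 1 (Z := -15, S + 43):
  J = 115
  S = -45 − 115 (+43 from intervention) = -117
  R = 110 + 5·115 + (-117) = 568
  Z = -15
  Y = 212 + 6·(-117) − 568 + 5·(-15) = -1133
Option 2 (J − 41, R := 151):
  J = 115 − 41 = 74
  S = -45 − 74 = -119
  R = 151
  Z = 264 + 3·74 − (-119) + 4·151 = 1209
  Y = 212 + 6·(-119) − 151 + 5·1209 = 5392
Option 3 (S := 111):
  J = 115
  S = 111
  R = 110 + 5·115 + 111 = 796
  Z = 264 + 3·115 − 111 + 4·796 = 3682
  Y = 212 + 6·111 − 796 + 5·3682 = 18492
Comparing — Option 1: Y=-1133, Option 2: Y=5392, Option 3: Y=18492. Highest is 18492 (Option 3).

18492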